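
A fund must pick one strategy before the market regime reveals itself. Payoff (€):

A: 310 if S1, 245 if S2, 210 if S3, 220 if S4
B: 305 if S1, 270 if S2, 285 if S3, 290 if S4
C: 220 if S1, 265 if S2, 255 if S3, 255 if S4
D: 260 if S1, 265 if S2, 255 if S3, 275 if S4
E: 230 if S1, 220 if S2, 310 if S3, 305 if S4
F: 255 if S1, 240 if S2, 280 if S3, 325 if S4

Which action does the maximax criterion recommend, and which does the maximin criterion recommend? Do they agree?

maximax → F; maximin → B (disagree)

Row maxima: A=310, B=305, C=265, D=275, E=310, F=325
Best best-case = 325 → F.
Row minima: A=210, B=270, C=220, D=255, E=220, F=240
Best worst-case = 270 → B.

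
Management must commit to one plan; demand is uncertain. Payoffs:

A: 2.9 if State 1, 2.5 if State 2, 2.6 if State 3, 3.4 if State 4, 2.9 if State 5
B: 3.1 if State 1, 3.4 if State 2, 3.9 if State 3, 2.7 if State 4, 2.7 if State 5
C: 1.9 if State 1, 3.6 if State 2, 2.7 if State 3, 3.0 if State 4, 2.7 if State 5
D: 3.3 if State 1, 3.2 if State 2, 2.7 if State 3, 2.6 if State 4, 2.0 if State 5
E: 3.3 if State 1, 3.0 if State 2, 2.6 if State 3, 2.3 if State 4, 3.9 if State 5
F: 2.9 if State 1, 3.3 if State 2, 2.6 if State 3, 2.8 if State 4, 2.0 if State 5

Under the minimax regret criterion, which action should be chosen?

B

Column bests: State 1=3.3, State 2=3.6, State 3=3.9, State 4=3.4, State 5=3.9.
A regrets: 0.4, 1.1, 1.3, 0.0, 1.0 → max 1.3
B regrets: 0.2, 0.2, 0.0, 0.7, 1.2 → max 1.2
C regrets: 1.4, 0.0, 1.2, 0.4, 1.2 → max 1.4
D regrets: 0.0, 0.4, 1.2, 0.8, 1.9 → max 1.9
E regrets: 0.0, 0.6, 1.3, 1.1, 0.0 → max 1.3
F regrets: 0.4, 0.3, 1.3, 0.6, 1.9 → max 1.9
Smallest max regret = 1.2 → B.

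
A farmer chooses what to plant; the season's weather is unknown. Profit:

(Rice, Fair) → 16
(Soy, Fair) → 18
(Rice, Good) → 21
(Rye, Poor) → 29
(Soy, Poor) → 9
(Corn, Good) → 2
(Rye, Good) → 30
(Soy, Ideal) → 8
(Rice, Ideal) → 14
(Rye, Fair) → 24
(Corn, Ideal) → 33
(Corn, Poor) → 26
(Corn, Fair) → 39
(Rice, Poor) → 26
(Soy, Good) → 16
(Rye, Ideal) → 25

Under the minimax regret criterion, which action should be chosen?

Column bests: Poor=29, Fair=39, Good=30, Ideal=33.
Rye regrets: 0, 15, 0, 8 → max 15
Corn regrets: 3, 0, 28, 0 → max 28
Soy regrets: 20, 21, 14, 25 → max 25
Rice regrets: 3, 23, 9, 19 → max 23
Smallest max regret = 15 → Rye.

Rye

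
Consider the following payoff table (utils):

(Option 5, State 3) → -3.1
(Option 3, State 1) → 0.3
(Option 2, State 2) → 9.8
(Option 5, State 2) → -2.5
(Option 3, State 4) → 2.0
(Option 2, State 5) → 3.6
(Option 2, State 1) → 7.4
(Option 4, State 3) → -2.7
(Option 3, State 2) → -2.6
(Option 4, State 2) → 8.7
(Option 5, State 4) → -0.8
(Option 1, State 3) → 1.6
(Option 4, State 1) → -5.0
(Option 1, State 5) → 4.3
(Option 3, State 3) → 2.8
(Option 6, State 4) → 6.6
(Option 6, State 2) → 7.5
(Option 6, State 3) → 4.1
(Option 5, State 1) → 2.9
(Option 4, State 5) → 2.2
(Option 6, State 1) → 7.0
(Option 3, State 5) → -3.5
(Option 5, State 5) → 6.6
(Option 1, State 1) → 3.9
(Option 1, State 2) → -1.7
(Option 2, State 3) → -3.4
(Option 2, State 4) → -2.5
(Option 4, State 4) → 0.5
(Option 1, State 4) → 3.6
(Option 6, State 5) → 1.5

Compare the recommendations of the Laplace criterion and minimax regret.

Row averages: Option 1=2.34, Option 2=2.98, Option 3=-0.2, Option 4=0.74, Option 5=0.62, Option 6=5.34
Highest average = 5.34 → Option 6.
Column bests: State 1=7.4, State 2=9.8, State 3=4.1, State 4=6.6, State 5=6.6.
Option 1 regrets: 3.5, 11.5, 2.5, 3.0, 2.3 → max 11.5
Option 2 regrets: 0.0, 0.0, 7.5, 9.1, 3.0 → max 9.1
Option 3 regrets: 7.1, 12.4, 1.3, 4.6, 10.1 → max 12.4
Option 4 regrets: 12.4, 1.1, 6.8, 6.1, 4.4 → max 12.4
Option 5 regrets: 4.5, 12.3, 7.2, 7.4, 0.0 → max 12.3
Option 6 regrets: 0.4, 2.3, 0.0, 0.0, 5.1 → max 5.1
Smallest max regret = 5.1 → Option 6.

laplace → Option 6; minimax regret → Option 6 (agree)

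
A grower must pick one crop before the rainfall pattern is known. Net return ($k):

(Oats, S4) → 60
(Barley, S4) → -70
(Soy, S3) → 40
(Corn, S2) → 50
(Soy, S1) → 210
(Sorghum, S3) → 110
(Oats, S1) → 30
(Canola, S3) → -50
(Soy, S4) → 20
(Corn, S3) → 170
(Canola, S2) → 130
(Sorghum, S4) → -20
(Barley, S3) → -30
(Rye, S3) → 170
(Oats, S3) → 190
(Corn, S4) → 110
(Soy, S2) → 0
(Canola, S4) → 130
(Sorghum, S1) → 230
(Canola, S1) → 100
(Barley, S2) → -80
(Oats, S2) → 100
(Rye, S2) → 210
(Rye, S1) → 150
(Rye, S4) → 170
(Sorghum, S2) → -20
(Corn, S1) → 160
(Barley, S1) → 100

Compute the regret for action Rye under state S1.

80

Best payoff under S1 is 230.
Regret = 230 − 150 = 80.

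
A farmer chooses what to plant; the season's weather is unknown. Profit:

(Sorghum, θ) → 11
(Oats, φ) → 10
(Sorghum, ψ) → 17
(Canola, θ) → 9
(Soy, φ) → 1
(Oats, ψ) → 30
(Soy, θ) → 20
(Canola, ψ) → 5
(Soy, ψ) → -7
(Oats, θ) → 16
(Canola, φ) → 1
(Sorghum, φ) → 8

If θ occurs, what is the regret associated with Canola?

11

Best payoff under θ is 20.
Regret = 20 − 9 = 11.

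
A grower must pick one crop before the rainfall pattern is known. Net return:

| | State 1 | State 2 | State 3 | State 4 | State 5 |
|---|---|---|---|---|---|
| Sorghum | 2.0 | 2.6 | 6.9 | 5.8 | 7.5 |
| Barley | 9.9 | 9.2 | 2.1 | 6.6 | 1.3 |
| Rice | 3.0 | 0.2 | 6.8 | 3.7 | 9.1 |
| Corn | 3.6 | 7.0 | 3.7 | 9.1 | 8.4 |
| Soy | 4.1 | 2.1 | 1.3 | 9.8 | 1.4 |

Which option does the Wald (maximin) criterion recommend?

Corn

Row minima: Sorghum=2.0, Barley=1.3, Rice=0.2, Corn=3.6, Soy=1.3
Best worst-case = 3.6 → Corn.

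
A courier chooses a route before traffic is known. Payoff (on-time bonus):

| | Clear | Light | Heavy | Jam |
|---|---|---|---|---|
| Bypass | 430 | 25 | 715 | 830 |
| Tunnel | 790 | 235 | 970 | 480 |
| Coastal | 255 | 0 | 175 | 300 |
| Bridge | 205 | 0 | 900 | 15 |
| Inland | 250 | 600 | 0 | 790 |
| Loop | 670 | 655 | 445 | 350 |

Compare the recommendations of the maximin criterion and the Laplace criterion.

Row minima: Bypass=25, Tunnel=235, Coastal=0, Bridge=0, Inland=0, Loop=350
Best worst-case = 350 → Loop.
Row averages: Bypass=500, Tunnel=618.75, Coastal=182.5, Bridge=280, Inland=410, Loop=530
Highest average = 618.75 → Tunnel.

maximin → Loop; laplace → Tunnel (disagree)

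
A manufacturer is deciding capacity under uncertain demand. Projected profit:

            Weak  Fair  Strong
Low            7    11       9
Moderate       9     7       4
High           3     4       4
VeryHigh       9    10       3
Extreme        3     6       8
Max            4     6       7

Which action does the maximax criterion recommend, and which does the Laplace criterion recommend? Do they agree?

Row maxima: Low=11, Moderate=9, High=4, VeryHigh=10, Extreme=8, Max=7
Best best-case = 11 → Low.
Row averages: Low=9, Moderate=20/3, High=11/3, VeryHigh=22/3, Extreme=17/3, Max=17/3
Highest average = 9 → Low.

maximax → Low; laplace → Low (agree)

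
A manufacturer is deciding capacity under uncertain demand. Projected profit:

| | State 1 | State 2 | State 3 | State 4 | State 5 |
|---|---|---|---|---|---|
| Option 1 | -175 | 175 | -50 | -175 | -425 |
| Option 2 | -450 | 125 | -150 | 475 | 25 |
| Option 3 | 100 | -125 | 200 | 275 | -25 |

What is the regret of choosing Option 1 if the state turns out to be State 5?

450

Best payoff under State 5 is 25.
Regret = 25 − (-425) = 450.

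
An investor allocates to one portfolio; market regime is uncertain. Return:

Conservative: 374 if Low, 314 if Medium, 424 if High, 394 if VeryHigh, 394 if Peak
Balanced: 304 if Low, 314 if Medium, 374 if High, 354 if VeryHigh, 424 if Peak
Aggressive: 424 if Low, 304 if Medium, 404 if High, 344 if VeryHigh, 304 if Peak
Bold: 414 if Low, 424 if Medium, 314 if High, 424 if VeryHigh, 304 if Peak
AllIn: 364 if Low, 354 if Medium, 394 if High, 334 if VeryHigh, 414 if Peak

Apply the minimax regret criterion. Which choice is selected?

Column bests: Low=424, Medium=424, High=424, VeryHigh=424, Peak=424.
Conservative regrets: 50, 110, 0, 30, 30 → max 110
Balanced regrets: 120, 110, 50, 70, 0 → max 120
Aggressive regrets: 0, 120, 20, 80, 120 → max 120
Bold regrets: 10, 0, 110, 0, 120 → max 120
AllIn regrets: 60, 70, 30, 90, 10 → max 90
Smallest max regret = 90 → AllIn.

AllIn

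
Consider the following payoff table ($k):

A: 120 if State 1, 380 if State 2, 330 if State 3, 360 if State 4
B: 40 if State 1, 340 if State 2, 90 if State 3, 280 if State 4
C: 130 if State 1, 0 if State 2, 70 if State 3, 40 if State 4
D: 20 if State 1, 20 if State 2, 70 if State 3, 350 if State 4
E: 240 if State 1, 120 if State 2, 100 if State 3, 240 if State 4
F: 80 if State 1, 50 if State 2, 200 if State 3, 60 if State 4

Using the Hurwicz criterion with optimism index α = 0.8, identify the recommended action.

A

A: 0.8·380 + 0.2·120 = 328
B: 0.8·340 + 0.2·40 = 280
C: 0.8·130 + 0.2·0 = 104
D: 0.8·350 + 0.2·20 = 284
E: 0.8·240 + 0.2·100 = 212
F: 0.8·200 + 0.2·50 = 170
Highest Hurwicz score = 328 → A.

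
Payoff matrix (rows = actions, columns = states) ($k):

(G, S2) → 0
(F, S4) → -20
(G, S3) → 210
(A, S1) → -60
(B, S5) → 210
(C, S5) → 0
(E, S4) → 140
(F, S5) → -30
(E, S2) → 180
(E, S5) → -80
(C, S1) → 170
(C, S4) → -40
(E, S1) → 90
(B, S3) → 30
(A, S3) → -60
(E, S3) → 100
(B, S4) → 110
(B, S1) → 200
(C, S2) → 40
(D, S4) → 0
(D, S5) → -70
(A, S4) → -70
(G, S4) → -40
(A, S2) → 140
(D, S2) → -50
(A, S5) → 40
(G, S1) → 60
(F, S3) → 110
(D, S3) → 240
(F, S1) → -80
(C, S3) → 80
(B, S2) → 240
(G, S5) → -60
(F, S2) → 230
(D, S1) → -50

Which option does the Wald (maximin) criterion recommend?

Row minima: A=-70, B=30, C=-40, D=-70, E=-80, F=-80, G=-60
Best worst-case = 30 → B.

B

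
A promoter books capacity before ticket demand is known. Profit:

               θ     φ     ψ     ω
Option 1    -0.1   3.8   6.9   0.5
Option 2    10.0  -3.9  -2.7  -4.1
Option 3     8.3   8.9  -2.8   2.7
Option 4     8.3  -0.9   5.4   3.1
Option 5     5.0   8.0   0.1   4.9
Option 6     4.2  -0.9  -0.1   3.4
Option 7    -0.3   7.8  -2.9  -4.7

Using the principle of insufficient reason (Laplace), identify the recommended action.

Row averages: Option 1=2.775, Option 2=-0.175, Option 3=4.275, Option 4=3.975, Option 5=4.5, Option 6=1.65, Option 7=-0.025
Highest average = 4.5 → Option 5.

Option 5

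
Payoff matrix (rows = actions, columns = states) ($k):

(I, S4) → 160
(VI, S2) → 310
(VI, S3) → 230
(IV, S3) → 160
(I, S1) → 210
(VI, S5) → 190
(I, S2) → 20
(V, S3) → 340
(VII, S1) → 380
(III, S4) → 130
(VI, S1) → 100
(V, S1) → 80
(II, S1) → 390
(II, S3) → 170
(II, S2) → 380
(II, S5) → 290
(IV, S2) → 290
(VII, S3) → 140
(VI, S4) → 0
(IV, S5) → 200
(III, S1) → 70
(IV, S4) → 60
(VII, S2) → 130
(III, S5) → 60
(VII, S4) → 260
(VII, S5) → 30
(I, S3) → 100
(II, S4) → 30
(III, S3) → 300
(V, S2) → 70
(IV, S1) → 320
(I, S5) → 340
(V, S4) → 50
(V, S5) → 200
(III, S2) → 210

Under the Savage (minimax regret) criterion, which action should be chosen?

IV

Column bests: S1=390, S2=380, S3=340, S4=260, S5=340.
I regrets: 180, 360, 240, 100, 0 → max 360
II regrets: 0, 0, 170, 230, 50 → max 230
III regrets: 320, 170, 40, 130, 280 → max 320
IV regrets: 70, 90, 180, 200, 140 → max 200
V regrets: 310, 310, 0, 210, 140 → max 310
VI regrets: 290, 70, 110, 260, 150 → max 290
VII regrets: 10, 250, 200, 0, 310 → max 310
Smallest max regret = 200 → IV.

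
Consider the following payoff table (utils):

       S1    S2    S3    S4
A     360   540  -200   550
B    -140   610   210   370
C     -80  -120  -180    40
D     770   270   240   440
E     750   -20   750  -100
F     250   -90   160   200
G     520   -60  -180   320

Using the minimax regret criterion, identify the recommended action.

D

Column bests: S1=770, S2=610, S3=750, S4=550.
A regrets: 410, 70, 950, 0 → max 950
B regrets: 910, 0, 540, 180 → max 910
C regrets: 850, 730, 930, 510 → max 930
D regrets: 0, 340, 510, 110 → max 510
E regrets: 20, 630, 0, 650 → max 650
F regrets: 520, 700, 590, 350 → max 700
G regrets: 250, 670, 930, 230 → max 930
Smallest max regret = 510 → D.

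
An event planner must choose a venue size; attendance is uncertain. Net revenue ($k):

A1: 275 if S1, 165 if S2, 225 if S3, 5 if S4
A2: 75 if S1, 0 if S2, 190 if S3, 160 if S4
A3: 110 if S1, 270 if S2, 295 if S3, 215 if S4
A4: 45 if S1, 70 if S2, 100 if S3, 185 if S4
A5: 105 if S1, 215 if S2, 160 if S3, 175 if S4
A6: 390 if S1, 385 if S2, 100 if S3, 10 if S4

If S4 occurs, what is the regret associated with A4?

30

Best payoff under S4 is 215.
Regret = 215 − 185 = 30.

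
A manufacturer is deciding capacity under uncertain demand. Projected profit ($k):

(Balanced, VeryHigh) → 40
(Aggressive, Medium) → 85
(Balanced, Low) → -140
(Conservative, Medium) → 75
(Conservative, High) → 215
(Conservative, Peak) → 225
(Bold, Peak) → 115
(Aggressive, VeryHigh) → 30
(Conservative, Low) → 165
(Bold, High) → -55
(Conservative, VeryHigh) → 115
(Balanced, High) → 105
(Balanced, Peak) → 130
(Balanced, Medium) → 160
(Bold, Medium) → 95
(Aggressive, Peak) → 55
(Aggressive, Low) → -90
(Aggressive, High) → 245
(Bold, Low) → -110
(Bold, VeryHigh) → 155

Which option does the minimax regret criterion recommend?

Column bests: Low=165, Medium=160, High=245, VeryHigh=155, Peak=225.
Conservative regrets: 0, 85, 30, 40, 0 → max 85
Balanced regrets: 305, 0, 140, 115, 95 → max 305
Aggressive regrets: 255, 75, 0, 125, 170 → max 255
Bold regrets: 275, 65, 300, 0, 110 → max 300
Smallest max regret = 85 → Conservative.

Conservative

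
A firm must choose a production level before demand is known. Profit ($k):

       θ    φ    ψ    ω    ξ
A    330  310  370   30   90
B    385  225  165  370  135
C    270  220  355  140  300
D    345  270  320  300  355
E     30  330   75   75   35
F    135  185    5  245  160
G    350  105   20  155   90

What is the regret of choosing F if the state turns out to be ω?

Best payoff under ω is 370.
Regret = 370 − 245 = 125.

125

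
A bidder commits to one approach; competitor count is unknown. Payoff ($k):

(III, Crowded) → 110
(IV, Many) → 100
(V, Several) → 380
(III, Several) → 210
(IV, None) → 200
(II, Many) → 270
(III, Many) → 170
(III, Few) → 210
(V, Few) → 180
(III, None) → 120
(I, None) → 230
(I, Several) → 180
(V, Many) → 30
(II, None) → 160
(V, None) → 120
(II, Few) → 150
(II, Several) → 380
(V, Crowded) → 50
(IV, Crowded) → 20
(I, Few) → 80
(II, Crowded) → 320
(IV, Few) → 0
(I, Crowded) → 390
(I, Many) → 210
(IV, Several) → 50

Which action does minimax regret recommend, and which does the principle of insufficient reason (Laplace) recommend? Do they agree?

Column bests: None=230, Few=210, Several=380, Many=270, Crowded=390.
I regrets: 0, 130, 200, 60, 0 → max 200
II regrets: 70, 60, 0, 0, 70 → max 70
III regrets: 110, 0, 170, 100, 280 → max 280
IV regrets: 30, 210, 330, 170, 370 → max 370
V regrets: 110, 30, 0, 240, 340 → max 340
Smallest max regret = 70 → II.
Row averages: I=218, II=256, III=164, IV=74, V=152
Highest average = 256 → II.

minimax regret → II; laplace → II (agree)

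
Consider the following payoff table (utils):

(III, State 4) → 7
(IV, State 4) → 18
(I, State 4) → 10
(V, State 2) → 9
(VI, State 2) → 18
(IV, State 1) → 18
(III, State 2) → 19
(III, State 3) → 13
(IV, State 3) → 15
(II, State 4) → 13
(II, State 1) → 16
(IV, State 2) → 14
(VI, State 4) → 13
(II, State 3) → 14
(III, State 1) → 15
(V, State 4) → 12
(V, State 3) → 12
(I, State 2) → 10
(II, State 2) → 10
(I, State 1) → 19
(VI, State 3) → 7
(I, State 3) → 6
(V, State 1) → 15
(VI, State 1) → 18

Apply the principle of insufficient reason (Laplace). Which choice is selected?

Row averages: I=11.25, II=13.25, III=13.5, IV=16.25, V=12, VI=14
Highest average = 16.25 → IV.

IV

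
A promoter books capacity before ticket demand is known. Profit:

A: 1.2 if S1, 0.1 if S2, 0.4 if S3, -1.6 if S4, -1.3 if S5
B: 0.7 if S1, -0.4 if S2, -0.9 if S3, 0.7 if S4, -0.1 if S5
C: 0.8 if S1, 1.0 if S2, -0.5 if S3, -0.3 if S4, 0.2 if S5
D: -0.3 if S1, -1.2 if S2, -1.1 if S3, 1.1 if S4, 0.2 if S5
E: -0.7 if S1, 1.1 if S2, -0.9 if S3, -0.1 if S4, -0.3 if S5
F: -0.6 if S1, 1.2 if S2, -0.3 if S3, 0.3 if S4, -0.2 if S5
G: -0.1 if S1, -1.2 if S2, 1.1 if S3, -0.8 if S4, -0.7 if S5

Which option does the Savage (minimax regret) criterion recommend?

C

Column bests: S1=1.2, S2=1.2, S3=1.1, S4=1.1, S5=0.2.
A regrets: 0.0, 1.1, 0.7, 2.7, 1.5 → max 2.7
B regrets: 0.5, 1.6, 2.0, 0.4, 0.3 → max 2.0
C regrets: 0.4, 0.2, 1.6, 1.4, 0.0 → max 1.6
D regrets: 1.5, 2.4, 2.2, 0.0, 0.0 → max 2.4
E regrets: 1.9, 0.1, 2.0, 1.2, 0.5 → max 2.0
F regrets: 1.8, 0.0, 1.4, 0.8, 0.4 → max 1.8
G regrets: 1.3, 2.4, 0.0, 1.9, 0.9 → max 2.4
Smallest max regret = 1.6 → C.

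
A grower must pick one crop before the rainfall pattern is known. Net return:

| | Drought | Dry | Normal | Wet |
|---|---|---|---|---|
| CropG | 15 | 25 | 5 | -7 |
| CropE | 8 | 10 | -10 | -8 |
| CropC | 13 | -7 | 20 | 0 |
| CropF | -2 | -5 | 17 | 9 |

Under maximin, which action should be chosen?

Row minima: CropG=-7, CropE=-10, CropC=-7, CropF=-5
Best worst-case = -5 → CropF.

CropF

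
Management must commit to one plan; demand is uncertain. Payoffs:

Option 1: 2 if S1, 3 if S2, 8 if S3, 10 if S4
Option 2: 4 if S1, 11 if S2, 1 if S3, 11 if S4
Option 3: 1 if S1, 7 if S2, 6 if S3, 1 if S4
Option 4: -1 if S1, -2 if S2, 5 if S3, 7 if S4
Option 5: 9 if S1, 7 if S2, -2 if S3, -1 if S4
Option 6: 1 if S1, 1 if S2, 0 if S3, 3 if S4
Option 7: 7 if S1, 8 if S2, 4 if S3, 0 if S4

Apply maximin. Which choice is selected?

Option 1

Row minima: Option 1=2, Option 2=1, Option 3=1, Option 4=-2, Option 5=-2, Option 6=0, Option 7=0
Best worst-case = 2 → Option 1.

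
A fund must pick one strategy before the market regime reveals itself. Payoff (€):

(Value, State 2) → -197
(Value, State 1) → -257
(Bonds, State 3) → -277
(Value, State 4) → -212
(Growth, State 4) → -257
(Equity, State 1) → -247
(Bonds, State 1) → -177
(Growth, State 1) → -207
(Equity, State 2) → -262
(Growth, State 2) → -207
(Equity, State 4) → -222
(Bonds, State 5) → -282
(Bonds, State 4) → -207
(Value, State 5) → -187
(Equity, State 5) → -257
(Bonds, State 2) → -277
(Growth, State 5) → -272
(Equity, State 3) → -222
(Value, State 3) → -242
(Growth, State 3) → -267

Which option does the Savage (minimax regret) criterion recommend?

Equity

Column bests: State 1=-177, State 2=-197, State 3=-222, State 4=-207, State 5=-187.
Growth regrets: 30, 10, 45, 50, 85 → max 85
Equity regrets: 70, 65, 0, 15, 70 → max 70
Bonds regrets: 0, 80, 55, 0, 95 → max 95
Value regrets: 80, 0, 20, 5, 0 → max 80
Smallest max regret = 70 → Equity.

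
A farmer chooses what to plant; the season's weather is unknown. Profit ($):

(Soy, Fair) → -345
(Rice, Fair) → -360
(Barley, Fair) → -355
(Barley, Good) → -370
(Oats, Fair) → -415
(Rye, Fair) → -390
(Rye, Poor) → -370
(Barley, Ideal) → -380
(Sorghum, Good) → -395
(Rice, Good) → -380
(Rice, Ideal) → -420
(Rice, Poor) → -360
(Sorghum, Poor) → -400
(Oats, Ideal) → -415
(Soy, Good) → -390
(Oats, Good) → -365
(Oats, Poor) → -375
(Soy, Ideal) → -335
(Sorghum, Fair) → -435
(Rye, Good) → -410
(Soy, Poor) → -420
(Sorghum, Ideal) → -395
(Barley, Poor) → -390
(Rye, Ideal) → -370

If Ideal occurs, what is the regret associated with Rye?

Best payoff under Ideal is -335.
Regret = -335 − (-370) = 35.

35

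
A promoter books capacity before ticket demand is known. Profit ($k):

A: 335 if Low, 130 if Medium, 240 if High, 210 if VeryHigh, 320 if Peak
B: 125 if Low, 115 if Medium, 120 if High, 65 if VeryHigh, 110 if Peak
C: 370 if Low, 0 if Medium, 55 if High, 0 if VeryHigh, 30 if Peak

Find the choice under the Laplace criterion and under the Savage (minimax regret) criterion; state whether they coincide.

Row averages: A=247, B=107, C=91
Highest average = 247 → A.
Column bests: Low=370, Medium=130, High=240, VeryHigh=210, Peak=320.
A regrets: 35, 0, 0, 0, 0 → max 35
B regrets: 245, 15, 120, 145, 210 → max 245
C regrets: 0, 130, 185, 210, 290 → max 290
Smallest max regret = 35 → A.

laplace → A; minimax regret → A (agree)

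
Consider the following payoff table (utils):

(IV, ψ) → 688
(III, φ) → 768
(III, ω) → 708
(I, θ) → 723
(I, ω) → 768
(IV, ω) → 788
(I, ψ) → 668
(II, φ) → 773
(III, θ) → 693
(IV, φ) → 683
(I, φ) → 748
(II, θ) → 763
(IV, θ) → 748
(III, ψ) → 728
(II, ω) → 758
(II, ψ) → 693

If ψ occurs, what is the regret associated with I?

60

Best payoff under ψ is 728.
Regret = 728 − 668 = 60.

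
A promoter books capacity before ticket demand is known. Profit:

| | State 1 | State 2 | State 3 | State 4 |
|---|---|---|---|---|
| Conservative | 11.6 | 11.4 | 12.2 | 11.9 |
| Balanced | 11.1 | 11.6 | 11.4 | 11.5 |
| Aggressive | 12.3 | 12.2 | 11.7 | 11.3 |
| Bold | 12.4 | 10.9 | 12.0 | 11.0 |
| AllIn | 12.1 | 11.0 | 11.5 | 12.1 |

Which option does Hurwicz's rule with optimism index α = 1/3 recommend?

Conservative: 1/3·12.2 + 2/3·11.4 = 35/3
Balanced: 1/3·11.6 + 2/3·11.1 = 169/15
Aggressive: 1/3·12.3 + 2/3·11.3 = 349/30
Bold: 1/3·12.4 + 2/3·10.9 = 11.4
AllIn: 1/3·12.1 + 2/3·11.0 = 341/30
Highest Hurwicz score = 35/3 → Conservative.

Conservative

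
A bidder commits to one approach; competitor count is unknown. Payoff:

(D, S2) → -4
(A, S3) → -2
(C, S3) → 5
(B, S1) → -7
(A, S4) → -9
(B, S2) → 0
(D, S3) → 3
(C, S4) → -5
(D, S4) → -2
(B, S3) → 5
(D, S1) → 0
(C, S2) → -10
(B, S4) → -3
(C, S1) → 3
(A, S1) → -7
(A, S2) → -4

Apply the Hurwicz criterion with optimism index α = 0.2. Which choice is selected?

D

A: 0.2·(-2) + 0.8·(-9) = -7.6
B: 0.2·5 + 0.8·(-7) = -4.6
C: 0.2·5 + 0.8·(-10) = -7
D: 0.2·3 + 0.8·(-4) = -2.6
Highest Hurwicz score = -2.6 → D.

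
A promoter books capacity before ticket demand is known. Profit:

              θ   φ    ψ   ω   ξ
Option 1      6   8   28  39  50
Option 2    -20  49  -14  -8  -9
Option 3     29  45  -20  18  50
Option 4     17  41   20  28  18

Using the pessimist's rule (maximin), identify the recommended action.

Row minima: Option 1=6, Option 2=-20, Option 3=-20, Option 4=17
Best worst-case = 17 → Option 4.

Option 4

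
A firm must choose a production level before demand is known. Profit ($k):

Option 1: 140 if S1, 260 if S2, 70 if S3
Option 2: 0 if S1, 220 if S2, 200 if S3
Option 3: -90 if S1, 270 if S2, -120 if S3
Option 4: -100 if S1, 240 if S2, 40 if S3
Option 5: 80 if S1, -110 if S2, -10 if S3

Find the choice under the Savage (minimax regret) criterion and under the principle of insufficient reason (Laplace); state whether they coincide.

Column bests: S1=140, S2=270, S3=200.
Option 1 regrets: 0, 10, 130 → max 130
Option 2 regrets: 140, 50, 0 → max 140
Option 3 regrets: 230, 0, 320 → max 320
Option 4 regrets: 240, 30, 160 → max 240
Option 5 regrets: 60, 380, 210 → max 380
Smallest max regret = 130 → Option 1.
Row averages: Option 1=470/3, Option 2=140, Option 3=20, Option 4=60, Option 5=-40/3
Highest average = 470/3 → Option 1.

minimax regret → Option 1; laplace → Option 1 (agree)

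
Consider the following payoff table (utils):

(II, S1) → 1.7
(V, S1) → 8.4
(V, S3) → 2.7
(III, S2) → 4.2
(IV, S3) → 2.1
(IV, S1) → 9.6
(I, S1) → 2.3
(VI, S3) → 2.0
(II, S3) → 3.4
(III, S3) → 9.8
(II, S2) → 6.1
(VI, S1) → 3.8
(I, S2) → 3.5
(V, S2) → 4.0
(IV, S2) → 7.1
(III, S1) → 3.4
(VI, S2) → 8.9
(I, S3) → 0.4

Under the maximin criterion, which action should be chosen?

III

Row minima: I=0.4, II=1.7, III=3.4, IV=2.1, V=2.7, VI=2.0
Best worst-case = 3.4 → III.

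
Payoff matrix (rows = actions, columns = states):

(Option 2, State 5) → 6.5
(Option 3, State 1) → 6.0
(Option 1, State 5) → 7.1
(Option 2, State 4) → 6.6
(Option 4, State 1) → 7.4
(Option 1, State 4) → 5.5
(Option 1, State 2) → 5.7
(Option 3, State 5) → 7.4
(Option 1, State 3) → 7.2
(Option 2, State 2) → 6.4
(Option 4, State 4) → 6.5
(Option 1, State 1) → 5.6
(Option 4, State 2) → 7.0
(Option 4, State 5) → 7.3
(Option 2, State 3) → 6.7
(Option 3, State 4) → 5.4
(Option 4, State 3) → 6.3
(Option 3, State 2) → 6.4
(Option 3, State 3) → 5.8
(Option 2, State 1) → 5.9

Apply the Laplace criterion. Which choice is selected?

Row averages: Option 1=6.22, Option 2=6.42, Option 3=6.2, Option 4=6.9
Highest average = 6.9 → Option 4.

Option 4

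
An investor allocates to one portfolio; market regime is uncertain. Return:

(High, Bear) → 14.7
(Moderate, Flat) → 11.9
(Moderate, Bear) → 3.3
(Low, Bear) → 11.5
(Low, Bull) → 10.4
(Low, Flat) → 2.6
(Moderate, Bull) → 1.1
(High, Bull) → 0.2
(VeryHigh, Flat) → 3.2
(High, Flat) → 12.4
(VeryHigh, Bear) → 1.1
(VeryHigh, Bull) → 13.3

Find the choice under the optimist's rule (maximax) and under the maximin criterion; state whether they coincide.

Row maxima: Low=11.5, Moderate=11.9, High=14.7, VeryHigh=13.3
Best best-case = 14.7 → High.
Row minima: Low=2.6, Moderate=1.1, High=0.2, VeryHigh=1.1
Best worst-case = 2.6 → Low.

maximax → High; maximin → Low (disagree)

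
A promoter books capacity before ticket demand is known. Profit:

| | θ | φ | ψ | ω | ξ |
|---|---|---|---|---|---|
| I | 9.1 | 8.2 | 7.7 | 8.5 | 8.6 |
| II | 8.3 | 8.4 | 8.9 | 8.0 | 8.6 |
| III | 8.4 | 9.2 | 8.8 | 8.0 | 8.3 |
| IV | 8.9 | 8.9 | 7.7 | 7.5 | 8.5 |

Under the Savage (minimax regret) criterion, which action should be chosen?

Column bests: θ=9.1, φ=9.2, ψ=8.9, ω=8.5, ξ=8.6.
I regrets: 0.0, 1.0, 1.2, 0.0, 0.0 → max 1.2
II regrets: 0.8, 0.8, 0.0, 0.5, 0.0 → max 0.8
III regrets: 0.7, 0.0, 0.1, 0.5, 0.3 → max 0.7
IV regrets: 0.2, 0.3, 1.2, 1.0, 0.1 → max 1.2
Smallest max regret = 0.7 → III.

III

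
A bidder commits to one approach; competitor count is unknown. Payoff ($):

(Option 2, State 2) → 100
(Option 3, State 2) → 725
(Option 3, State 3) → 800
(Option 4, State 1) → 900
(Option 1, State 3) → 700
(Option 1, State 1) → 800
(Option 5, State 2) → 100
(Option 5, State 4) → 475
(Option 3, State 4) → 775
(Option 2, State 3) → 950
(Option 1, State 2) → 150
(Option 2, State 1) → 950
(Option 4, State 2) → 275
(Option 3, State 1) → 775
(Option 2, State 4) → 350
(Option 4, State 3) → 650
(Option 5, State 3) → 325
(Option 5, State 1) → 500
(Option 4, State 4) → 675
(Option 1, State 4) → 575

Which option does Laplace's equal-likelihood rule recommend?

Row averages: Option 1=556.25, Option 2=587.5, Option 3=768.75, Option 4=625, Option 5=350
Highest average = 768.75 → Option 3.

Option 3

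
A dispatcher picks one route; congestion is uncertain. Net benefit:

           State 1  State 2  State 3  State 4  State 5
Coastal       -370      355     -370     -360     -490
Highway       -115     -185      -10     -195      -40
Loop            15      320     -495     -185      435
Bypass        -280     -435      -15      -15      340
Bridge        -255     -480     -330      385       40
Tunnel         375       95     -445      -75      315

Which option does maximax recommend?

Loop

Row maxima: Coastal=355, Highway=-10, Loop=435, Bypass=340, Bridge=385, Tunnel=375
Best best-case = 435 → Loop.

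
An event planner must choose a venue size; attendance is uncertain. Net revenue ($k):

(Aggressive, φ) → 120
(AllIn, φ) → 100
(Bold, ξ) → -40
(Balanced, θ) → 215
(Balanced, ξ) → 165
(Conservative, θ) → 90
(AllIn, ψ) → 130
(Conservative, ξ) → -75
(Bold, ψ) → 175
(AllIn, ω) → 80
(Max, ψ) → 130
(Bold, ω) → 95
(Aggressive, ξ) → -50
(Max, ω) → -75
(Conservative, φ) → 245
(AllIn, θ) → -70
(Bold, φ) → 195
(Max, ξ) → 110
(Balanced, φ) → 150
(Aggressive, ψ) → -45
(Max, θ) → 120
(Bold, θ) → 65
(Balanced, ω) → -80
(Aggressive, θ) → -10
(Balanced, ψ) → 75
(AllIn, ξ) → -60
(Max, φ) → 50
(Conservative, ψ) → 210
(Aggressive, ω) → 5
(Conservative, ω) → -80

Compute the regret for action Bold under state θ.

150

Best payoff under θ is 215.
Regret = 215 − 65 = 150.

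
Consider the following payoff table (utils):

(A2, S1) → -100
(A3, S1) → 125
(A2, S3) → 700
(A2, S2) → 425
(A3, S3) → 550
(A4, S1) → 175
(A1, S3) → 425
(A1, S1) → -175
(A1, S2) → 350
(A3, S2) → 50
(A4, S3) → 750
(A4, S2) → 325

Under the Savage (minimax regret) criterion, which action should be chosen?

Column bests: S1=175, S2=425, S3=750.
A1 regrets: 350, 75, 325 → max 350
A2 regrets: 275, 0, 50 → max 275
A3 regrets: 50, 375, 200 → max 375
A4 regrets: 0, 100, 0 → max 100
Smallest max regret = 100 → A4.

A4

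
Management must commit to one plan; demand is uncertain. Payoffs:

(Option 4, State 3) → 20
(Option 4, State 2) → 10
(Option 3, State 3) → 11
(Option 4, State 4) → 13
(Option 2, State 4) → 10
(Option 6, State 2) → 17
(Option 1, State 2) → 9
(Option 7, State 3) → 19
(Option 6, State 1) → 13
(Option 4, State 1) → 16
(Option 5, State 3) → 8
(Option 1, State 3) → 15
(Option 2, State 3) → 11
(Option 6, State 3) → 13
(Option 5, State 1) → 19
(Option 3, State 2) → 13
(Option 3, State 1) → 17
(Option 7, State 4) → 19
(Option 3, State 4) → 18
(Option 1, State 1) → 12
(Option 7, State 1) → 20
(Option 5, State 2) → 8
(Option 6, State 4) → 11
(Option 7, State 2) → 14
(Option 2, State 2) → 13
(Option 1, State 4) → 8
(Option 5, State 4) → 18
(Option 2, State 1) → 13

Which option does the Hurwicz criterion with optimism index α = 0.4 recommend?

Option 1: 0.4·15 + 0.6·8 = 10.8
Option 2: 0.4·13 + 0.6·10 = 11.2
Option 3: 0.4·18 + 0.6·11 = 13.8
Option 4: 0.4·20 + 0.6·10 = 14
Option 5: 0.4·19 + 0.6·8 = 12.4
Option 6: 0.4·17 + 0.6·11 = 13.4
Option 7: 0.4·20 + 0.6·14 = 16.4
Highest Hurwicz score = 16.4 → Option 7.

Option 7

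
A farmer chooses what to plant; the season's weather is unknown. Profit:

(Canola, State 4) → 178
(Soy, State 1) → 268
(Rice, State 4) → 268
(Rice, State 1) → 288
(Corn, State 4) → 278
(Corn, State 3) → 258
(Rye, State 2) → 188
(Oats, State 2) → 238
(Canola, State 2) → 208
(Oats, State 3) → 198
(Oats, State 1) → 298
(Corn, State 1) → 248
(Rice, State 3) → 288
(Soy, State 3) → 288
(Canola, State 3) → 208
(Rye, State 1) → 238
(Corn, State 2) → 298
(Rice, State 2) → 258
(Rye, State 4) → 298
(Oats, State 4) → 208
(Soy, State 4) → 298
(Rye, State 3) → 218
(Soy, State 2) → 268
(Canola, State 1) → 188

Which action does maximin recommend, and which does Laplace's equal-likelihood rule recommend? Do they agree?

maximin → Soy; laplace → Soy (agree)

Row minima: Corn=248, Rye=188, Oats=198, Soy=268, Canola=178, Rice=258
Best worst-case = 268 → Soy.
Row averages: Corn=270.5, Rye=235.5, Oats=235.5, Soy=280.5, Canola=195.5, Rice=275.5
Highest average = 280.5 → Soy.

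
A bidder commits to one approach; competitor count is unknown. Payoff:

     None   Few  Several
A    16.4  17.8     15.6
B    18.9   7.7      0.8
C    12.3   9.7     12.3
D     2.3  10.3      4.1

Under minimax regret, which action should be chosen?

A

Column bests: None=18.9, Few=17.8, Several=15.6.
A regrets: 2.5, 0.0, 0.0 → max 2.5
B regrets: 0.0, 10.1, 14.8 → max 14.8
C regrets: 6.6, 8.1, 3.3 → max 8.1
D regrets: 16.6, 7.5, 11.5 → max 16.6
Smallest max regret = 2.5 → A.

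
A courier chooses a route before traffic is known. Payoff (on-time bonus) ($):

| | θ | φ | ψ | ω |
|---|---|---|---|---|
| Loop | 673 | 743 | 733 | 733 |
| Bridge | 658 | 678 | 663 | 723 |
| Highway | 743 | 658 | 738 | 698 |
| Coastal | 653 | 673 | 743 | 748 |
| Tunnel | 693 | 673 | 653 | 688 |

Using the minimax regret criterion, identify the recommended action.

Column bests: θ=743, φ=743, ψ=743, ω=748.
Loop regrets: 70, 0, 10, 15 → max 70
Bridge regrets: 85, 65, 80, 25 → max 85
Highway regrets: 0, 85, 5, 50 → max 85
Coastal regrets: 90, 70, 0, 0 → max 90
Tunnel regrets: 50, 70, 90, 60 → max 90
Smallest max regret = 70 → Loop.

Loop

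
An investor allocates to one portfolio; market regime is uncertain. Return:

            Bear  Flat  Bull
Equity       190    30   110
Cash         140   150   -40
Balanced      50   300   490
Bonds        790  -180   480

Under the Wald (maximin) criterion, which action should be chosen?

Balanced

Row minima: Equity=30, Cash=-40, Balanced=50, Bonds=-180
Best worst-case = 50 → Balanced.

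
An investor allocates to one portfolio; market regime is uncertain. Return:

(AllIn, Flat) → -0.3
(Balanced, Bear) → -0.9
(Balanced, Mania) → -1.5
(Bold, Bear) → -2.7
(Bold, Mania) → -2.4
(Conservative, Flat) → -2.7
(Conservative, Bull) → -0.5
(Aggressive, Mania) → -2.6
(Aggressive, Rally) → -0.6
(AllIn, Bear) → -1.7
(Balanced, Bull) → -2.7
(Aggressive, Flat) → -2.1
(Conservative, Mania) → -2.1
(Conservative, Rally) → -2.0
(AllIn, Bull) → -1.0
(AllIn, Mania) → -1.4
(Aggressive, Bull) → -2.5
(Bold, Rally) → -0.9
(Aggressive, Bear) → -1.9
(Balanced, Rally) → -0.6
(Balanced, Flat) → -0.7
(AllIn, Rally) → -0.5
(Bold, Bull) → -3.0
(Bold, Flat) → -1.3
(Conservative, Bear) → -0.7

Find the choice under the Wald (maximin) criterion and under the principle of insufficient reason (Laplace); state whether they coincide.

maximin → AllIn; laplace → AllIn (agree)

Row minima: Conservative=-2.7, Balanced=-2.7, Aggressive=-2.6, Bold=-3.0, AllIn=-1.7
Best worst-case = -1.7 → AllIn.
Row averages: Conservative=-1.6, Balanced=-1.28, Aggressive=-1.94, Bold=-2.06, AllIn=-0.98
Highest average = -0.98 → AllIn.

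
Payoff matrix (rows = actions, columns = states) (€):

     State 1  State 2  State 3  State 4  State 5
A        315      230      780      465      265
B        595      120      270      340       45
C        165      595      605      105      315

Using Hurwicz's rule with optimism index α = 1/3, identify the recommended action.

A: 1/3·780 + 2/3·230 = 1240/3
B: 1/3·595 + 2/3·45 = 685/3
C: 1/3·605 + 2/3·105 = 815/3
Highest Hurwicz score = 1240/3 → A.

A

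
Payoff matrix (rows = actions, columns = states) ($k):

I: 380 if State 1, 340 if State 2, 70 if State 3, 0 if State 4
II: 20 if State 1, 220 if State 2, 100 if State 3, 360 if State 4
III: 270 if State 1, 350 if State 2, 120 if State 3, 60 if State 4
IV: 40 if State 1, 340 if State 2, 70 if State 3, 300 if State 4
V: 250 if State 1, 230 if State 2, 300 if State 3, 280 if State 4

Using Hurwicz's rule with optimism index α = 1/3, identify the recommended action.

I: 1/3·380 + 2/3·0 = 380/3
II: 1/3·360 + 2/3·20 = 400/3
III: 1/3·350 + 2/3·60 = 470/3
IV: 1/3·340 + 2/3·40 = 140
V: 1/3·300 + 2/3·230 = 760/3
Highest Hurwicz score = 760/3 → V.

V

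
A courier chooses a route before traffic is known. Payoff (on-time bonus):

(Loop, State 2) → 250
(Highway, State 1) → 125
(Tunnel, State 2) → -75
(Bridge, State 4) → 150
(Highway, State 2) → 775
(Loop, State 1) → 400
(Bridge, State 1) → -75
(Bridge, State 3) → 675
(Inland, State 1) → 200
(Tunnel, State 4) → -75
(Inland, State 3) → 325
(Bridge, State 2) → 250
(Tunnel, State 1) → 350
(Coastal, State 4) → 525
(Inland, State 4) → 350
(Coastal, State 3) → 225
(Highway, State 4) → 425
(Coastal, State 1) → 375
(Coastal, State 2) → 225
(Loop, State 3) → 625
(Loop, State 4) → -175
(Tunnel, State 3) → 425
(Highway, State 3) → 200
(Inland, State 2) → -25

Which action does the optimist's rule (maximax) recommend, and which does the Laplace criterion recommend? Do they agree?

Row maxima: Highway=775, Coastal=525, Tunnel=425, Loop=625, Inland=350, Bridge=675
Best best-case = 775 → Highway.
Row averages: Highway=381.25, Coastal=337.5, Tunnel=156.25, Loop=275, Inland=212.5, Bridge=250
Highest average = 381.25 → Highway.

maximax → Highway; laplace → Highway (agree)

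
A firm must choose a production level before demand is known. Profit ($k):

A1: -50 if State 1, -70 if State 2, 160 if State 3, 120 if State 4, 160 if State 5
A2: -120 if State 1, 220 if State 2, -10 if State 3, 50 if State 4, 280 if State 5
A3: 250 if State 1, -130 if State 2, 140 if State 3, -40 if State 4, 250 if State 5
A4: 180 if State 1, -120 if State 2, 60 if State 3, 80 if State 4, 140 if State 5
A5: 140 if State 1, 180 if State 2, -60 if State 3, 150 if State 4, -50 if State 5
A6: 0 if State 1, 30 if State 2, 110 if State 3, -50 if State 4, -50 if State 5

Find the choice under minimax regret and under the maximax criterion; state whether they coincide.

minimax regret → A1; maximax → A2 (disagree)

Column bests: State 1=250, State 2=220, State 3=160, State 4=150, State 5=280.
A1 regrets: 300, 290, 0, 30, 120 → max 300
A2 regrets: 370, 0, 170, 100, 0 → max 370
A3 regrets: 0, 350, 20, 190, 30 → max 350
A4 regrets: 70, 340, 100, 70, 140 → max 340
A5 regrets: 110, 40, 220, 0, 330 → max 330
A6 regrets: 250, 190, 50, 200, 330 → max 330
Smallest max regret = 300 → A1.
Row maxima: A1=160, A2=280, A3=250, A4=180, A5=180, A6=110
Best best-case = 280 → A2.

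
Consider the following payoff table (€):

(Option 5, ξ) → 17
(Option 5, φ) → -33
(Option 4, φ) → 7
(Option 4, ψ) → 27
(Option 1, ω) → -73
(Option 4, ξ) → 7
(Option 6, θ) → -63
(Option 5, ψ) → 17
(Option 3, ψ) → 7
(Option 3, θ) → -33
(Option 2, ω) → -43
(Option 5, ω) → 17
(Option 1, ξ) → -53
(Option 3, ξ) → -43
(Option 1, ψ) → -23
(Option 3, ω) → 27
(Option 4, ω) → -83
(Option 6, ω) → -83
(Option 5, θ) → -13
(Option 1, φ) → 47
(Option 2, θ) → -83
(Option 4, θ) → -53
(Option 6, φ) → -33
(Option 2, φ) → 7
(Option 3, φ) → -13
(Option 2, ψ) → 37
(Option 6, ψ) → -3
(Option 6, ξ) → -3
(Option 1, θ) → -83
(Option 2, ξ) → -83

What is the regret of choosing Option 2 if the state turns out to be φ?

Best payoff under φ is 47.
Regret = 47 − 7 = 40.

40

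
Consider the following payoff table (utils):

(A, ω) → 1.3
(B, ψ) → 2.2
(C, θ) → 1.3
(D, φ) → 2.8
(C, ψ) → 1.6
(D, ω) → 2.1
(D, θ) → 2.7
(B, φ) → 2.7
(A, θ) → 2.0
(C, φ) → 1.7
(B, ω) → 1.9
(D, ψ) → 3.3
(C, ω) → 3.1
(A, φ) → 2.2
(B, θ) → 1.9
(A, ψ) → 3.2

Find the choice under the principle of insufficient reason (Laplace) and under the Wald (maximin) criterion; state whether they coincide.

Row averages: A=2.175, B=2.175, C=1.925, D=2.725
Highest average = 2.725 → D.
Row minima: A=1.3, B=1.9, C=1.3, D=2.1
Best worst-case = 2.1 → D.

laplace → D; maximin → D (agree)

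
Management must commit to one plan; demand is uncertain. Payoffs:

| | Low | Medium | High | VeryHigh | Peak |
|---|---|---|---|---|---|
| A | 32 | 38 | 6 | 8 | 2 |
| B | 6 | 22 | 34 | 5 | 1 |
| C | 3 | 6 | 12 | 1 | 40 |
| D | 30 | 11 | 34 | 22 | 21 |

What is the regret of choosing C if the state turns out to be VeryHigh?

21

Best payoff under VeryHigh is 22.
Regret = 22 − 1 = 21.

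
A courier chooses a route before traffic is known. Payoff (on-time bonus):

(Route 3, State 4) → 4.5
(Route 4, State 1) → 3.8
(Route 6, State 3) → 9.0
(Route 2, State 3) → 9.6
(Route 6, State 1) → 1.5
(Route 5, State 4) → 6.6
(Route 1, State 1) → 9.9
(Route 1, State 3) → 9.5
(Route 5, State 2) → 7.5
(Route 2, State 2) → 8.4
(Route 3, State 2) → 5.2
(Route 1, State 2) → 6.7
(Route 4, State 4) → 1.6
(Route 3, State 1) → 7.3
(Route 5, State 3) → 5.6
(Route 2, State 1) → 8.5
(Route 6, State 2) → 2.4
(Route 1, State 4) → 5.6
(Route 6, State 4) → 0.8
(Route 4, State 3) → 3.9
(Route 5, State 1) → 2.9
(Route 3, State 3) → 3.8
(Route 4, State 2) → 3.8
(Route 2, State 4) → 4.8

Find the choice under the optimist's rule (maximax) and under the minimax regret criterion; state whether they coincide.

Row maxima: Route 1=9.9, Route 2=9.6, Route 3=7.3, Route 4=3.9, Route 5=7.5, Route 6=9.0
Best best-case = 9.9 → Route 1.
Column bests: State 1=9.9, State 2=8.4, State 3=9.6, State 4=6.6.
Route 1 regrets: 0.0, 1.7, 0.1, 1.0 → max 1.7
Route 2 regrets: 1.4, 0.0, 0.0, 1.8 → max 1.8
Route 3 regrets: 2.6, 3.2, 5.8, 2.1 → max 5.8
Route 4 regrets: 6.1, 4.6, 5.7, 5.0 → max 6.1
Route 5 regrets: 7.0, 0.9, 4.0, 0.0 → max 7.0
Route 6 regrets: 8.4, 6.0, 0.6, 5.8 → max 8.4
Smallest max regret = 1.7 → Route 1.

maximax → Route 1; minimax regret → Route 1 (agree)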